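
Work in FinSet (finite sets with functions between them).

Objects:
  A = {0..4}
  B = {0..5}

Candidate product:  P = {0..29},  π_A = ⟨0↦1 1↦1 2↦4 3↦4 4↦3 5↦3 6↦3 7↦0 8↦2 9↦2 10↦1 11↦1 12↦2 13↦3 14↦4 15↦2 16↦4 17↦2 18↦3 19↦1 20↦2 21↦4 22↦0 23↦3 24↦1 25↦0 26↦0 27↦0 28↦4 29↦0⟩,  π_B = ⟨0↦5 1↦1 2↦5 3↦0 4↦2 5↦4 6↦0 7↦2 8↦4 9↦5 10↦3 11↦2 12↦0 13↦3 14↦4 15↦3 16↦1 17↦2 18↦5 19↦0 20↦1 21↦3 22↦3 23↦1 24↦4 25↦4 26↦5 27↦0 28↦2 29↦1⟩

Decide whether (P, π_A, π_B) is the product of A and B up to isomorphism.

Answer: VALID PRODUCT

Derivation:
|A|·|B| = 5·6 = 30;  |P| = 30
Check the pairing map k ↦ (π_A(k), π_B(k)):
  0 ↦ (1,5)
  1 ↦ (1,1)
  2 ↦ (4,5)
  3 ↦ (4,0)
  4 ↦ (3,2)
  5 ↦ (3,4)
  6 ↦ (3,0)
  7 ↦ (0,2)
  8 ↦ (2,4)
  9 ↦ (2,5)
  10 ↦ (1,3)
  11 ↦ (1,2)
  12 ↦ (2,0)
  13 ↦ (3,3)
  14 ↦ (4,4)
  15 ↦ (2,3)
  16 ↦ (4,1)
  17 ↦ (2,2)
  18 ↦ (3,5)
  19 ↦ (1,0)
  20 ↦ (2,1)
  21 ↦ (4,3)
  22 ↦ (0,3)
  23 ↦ (3,1)
  24 ↦ (1,4)
  25 ↦ (0,4)
  26 ↦ (0,5)
  27 ↦ (0,0)
  28 ↦ (4,2)
  29 ↦ (0,1)
distinct pairs in image: 30 / 30 needed
  → bijection onto A×B; projections well-typed.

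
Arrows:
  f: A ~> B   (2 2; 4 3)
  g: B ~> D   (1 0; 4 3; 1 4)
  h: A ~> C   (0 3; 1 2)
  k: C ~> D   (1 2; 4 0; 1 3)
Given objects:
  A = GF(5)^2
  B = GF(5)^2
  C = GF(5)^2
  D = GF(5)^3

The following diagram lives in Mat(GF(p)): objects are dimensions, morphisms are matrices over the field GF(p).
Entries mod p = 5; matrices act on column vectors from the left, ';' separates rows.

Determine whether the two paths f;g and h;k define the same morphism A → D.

Path 1 = f;g:
  e0=[1,0] f~>[2,4] g~>[2,0,3]
  e1=[0,1] f~>[2,3] g~>[2,2,4]
  ⟦path⟧₁ = (2 2; 0 2; 3 4)
Path 2 = h;k:
  e0=[1,0] h~>[0,1] k~>[2,0,3]
  e1=[0,1] h~>[3,2] k~>[2,2,4]
  ⟦path⟧₂ = (2 2; 0 2; 3 4)
Equal? YES — commutes

Answer: COMMUTES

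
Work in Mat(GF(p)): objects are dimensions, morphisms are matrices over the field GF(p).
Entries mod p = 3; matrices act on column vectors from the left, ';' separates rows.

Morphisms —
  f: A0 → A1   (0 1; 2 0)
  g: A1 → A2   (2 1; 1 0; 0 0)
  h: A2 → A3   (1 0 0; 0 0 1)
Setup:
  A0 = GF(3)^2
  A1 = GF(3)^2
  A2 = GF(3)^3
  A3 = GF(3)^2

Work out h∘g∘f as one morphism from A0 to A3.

Answer: (2 2; 0 0)

Derivation:
  e0=[1,0] f→[0,2] g→[2,0,0] h→[2,0]
  e1=[0,1] f→[1,0] g→[2,1,0] h→[2,0]
⟦path⟧: (2 2; 0 0)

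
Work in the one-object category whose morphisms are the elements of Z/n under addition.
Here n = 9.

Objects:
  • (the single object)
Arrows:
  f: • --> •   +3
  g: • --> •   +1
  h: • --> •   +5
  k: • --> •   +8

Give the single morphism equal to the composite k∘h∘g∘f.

Answer: +8

Work:
  0 +3≡3 +1≡4 +5≡0 +8≡8  (mod 9)
⟦path⟧: +8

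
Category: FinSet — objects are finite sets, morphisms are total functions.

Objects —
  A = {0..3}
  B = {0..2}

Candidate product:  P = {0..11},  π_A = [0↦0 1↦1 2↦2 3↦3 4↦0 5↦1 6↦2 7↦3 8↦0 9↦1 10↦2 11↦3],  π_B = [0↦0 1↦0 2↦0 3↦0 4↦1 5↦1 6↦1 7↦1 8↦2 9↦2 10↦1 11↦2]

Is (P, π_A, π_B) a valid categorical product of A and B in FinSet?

|A|·|B| = 4·3 = 12;  |P| = 12
Check the pairing map k ↦ (π_A(k), π_B(k)):
  0 ↦ (0,0)
  1 ↦ (1,0)
  2 ↦ (2,0)
  3 ↦ (3,0)
  4 ↦ (0,1)
  5 ↦ (1,1)
  6 ↦ (2,1)
  7 ↦ (3,1)
  8 ↦ (0,2)
  9 ↦ (1,2)
  10 ↦ (2,1)  ✗ repeats pair of k=6
  11 ↦ (3,2)
distinct pairs in image: 11 / 12 needed
  → (2,1) hit at k=6 and k=10

Answer: NOT A VALID PRODUCT — duplicate pair at indices 6,10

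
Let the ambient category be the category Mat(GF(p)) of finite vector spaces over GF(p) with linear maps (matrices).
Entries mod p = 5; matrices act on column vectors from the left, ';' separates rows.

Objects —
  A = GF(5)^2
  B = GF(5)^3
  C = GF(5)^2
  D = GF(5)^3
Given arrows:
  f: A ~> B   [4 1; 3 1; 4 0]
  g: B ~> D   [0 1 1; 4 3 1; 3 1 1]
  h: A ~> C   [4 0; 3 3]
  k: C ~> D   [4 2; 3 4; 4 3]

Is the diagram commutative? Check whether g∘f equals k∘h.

Answer: DOES NOT COMMUTE

Trace:
Path 1 = f;g:
  e0=(1,0) f~>(4,3,4) g~>(2,4,4)
  e1=(0,1) f~>(1,1,0) g~>(1,2,4)
  result₁ = [2 1; 4 2; 4 4]
Path 2 = h;k:
  e0=(1,0) h~>(4,3) k~>(2,4,0)
  e1=(0,1) h~>(0,3) k~>(1,2,4)
  result₂ = [2 1; 4 2; 0 4]
Equal? distinct morphisms ✗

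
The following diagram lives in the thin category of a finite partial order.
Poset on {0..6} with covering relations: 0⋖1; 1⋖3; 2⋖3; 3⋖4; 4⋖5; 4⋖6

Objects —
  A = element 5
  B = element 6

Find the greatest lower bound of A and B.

{x : x≤A ∧ x≤B} = {0,1,2,3,4}  (A=5, B=6)
  0 ≤ 4
  1 ≤ 4
  2 ≤ 4
  3 ≤ 4
  4 ≤ 4
glb = 4

Answer: A∧B = 4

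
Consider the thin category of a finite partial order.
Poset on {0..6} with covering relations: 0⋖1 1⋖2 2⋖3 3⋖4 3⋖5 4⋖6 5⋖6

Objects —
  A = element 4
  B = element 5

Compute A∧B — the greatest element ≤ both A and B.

Answer: A∧B = 3

Trace:
{x : x⊑A ∧ x⊑B} = {0,1,2,3}  (A=4, B=5)
  0 ⊑ 3
  1 ⊑ 3
  2 ⊑ 3
  3 ⊑ 3
glb = 3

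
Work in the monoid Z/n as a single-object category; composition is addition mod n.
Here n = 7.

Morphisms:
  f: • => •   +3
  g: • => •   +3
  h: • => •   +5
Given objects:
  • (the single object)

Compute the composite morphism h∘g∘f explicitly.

  0 +3≡3 +3≡6 +5≡4  (mod 7)
result: +4

Answer: +4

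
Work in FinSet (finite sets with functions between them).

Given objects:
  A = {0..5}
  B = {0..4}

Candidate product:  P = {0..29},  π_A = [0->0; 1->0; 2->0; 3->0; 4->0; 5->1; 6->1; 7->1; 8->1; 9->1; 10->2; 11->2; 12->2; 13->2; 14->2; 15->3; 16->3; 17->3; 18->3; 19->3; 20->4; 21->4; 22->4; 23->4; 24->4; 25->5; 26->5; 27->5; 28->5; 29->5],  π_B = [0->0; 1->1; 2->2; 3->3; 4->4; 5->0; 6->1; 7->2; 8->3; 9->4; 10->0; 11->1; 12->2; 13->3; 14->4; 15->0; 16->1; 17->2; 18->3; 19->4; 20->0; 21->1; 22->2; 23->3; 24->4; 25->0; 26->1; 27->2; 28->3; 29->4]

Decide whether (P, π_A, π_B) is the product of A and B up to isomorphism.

Answer: VALID PRODUCT

Work:
|A|·|B| = 6·5 = 30;  |P| = 30
Check the pairing map k ↦ (π_A(k), π_B(k)):
  0 -> (0,0)
  1 -> (0,1)
  2 -> (0,2)
  3 -> (0,3)
  4 -> (0,4)
  5 -> (1,0)
  6 -> (1,1)
  7 -> (1,2)
  8 -> (1,3)
  9 -> (1,4)
  10 -> (2,0)
  11 -> (2,1)
  12 -> (2,2)
  13 -> (2,3)
  14 -> (2,4)
  15 -> (3,0)
  16 -> (3,1)
  17 -> (3,2)
  18 -> (3,3)
  19 -> (3,4)
  20 -> (4,0)
  21 -> (4,1)
  22 -> (4,2)
  23 -> (4,3)
  24 -> (4,4)
  25 -> (5,0)
  26 -> (5,1)
  27 -> (5,2)
  28 -> (5,3)
  29 -> (5,4)
distinct pairs in image: 30 / 30 needed
  → bijection onto A×B; projections well-typed.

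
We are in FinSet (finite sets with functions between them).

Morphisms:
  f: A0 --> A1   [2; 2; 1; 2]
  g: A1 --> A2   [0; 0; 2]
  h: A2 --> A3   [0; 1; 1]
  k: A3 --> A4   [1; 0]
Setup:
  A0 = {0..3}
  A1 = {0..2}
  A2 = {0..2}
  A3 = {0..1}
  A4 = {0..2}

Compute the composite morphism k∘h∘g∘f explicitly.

Answer: [0; 0; 1; 0]

Derivation:
  0 f-->2 g-->2 h-->1 k-->0
  1 f-->2 g-->2 h-->1 k-->0
  2 f-->1 g-->0 h-->0 k-->1
  3 f-->2 g-->2 h-->1 k-->0
composite: [0; 0; 1; 0]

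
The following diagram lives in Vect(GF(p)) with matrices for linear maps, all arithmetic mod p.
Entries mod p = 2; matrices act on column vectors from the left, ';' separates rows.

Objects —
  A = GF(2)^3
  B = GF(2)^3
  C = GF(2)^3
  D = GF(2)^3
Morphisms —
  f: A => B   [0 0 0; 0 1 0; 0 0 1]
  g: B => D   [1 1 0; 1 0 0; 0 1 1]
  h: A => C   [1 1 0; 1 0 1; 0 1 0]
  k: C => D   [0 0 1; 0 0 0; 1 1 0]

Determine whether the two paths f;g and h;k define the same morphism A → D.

Path 1 = f;g:
  e0=⟨1,0,0⟩ f=>⟨0,0,0⟩ g=>⟨0,0,0⟩
  e1=⟨0,1,0⟩ f=>⟨0,1,0⟩ g=>⟨1,0,1⟩
  e2=⟨0,0,1⟩ f=>⟨0,0,1⟩ g=>⟨0,0,1⟩
  composite₁ = [0 1 0; 0 0 0; 0 1 1]
Path 2 = h;k:
  e0=⟨1,0,0⟩ h=>⟨1,1,0⟩ k=>⟨0,0,0⟩
  e1=⟨0,1,0⟩ h=>⟨1,0,1⟩ k=>⟨1,0,1⟩
  e2=⟨0,0,1⟩ h=>⟨0,1,0⟩ k=>⟨0,0,1⟩
  composite₂ = [0 1 0; 0 0 0; 0 1 1]
Equal? YES — commutes

Answer: COMMUTES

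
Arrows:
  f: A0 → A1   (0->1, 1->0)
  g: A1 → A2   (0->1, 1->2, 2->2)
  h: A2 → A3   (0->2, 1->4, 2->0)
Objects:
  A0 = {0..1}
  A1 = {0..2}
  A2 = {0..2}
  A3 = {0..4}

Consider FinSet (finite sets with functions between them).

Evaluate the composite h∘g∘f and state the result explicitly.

  0 f→1 g→2 h→0
  1 f→0 g→1 h→4
composite: (0->0, 1->4)

Answer: (0->0, 1->4)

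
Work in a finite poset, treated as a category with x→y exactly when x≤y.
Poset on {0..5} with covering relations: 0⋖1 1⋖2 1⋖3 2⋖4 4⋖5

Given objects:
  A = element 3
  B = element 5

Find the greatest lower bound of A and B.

Lower bounds of A=3 and B=5: {0,1}
  0 ⊑ 1
  1 ⊑ 1
glb = 1

Answer: A∧B = 1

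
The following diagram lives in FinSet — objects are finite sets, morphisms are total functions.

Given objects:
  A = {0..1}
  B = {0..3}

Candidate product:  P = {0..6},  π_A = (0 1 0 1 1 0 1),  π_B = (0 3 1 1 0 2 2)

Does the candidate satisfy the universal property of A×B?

|A|·|B| = 2·4 = 8;  |P| = 7
  → cardinalities differ; no bijection possible.

Answer: NOT A VALID PRODUCT — |P|=7 ≠ |A|·|B|=8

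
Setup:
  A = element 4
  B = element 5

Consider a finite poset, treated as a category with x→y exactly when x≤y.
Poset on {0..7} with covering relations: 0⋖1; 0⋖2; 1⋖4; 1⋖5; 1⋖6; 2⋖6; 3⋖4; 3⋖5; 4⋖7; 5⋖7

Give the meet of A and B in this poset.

{x : x≤A ∧ x≤B} = {0,1,3}  (A=4, B=5)
  maximal lower bounds 1 and 3 are incomparable: neither 1≤3 nor 3≤1
→ no greatest lower bound exists

Answer: NO MEET EXISTS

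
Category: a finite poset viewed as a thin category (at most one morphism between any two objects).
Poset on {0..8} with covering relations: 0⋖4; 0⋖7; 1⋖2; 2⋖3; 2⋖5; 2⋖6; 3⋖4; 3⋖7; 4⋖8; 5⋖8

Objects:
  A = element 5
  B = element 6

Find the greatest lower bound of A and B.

Answer: A∧B = 2

Trace:
{x : x⊑A ∧ x⊑B} = {1,2}  (A=5, B=6)
  1 ⊑ 2
  2 ⊑ 2
glb = 2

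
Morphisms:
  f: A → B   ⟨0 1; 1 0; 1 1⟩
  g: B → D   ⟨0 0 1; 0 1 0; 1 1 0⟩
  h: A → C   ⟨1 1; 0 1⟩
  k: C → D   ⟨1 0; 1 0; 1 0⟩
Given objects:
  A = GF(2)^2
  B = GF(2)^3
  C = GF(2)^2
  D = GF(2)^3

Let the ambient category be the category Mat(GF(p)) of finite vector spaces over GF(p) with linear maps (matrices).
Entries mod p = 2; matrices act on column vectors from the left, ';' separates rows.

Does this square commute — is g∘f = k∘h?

Path 1 = f;g:
  e0=⟨1,0⟩ f→⟨0,1,1⟩ g→⟨1,1,1⟩
  e1=⟨0,1⟩ f→⟨1,0,1⟩ g→⟨1,0,1⟩
  composite₁ = ⟨1 1; 1 0; 1 1⟩
Path 2 = h;k:
  e0=⟨1,0⟩ h→⟨1,0⟩ k→⟨1,1,1⟩
  e1=⟨0,1⟩ h→⟨1,1⟩ k→⟨1,1,1⟩
  composite₂ = ⟨1 1; 1 1; 1 1⟩
Equal? NO — does not commute

Answer: DOES NOT COMMUTE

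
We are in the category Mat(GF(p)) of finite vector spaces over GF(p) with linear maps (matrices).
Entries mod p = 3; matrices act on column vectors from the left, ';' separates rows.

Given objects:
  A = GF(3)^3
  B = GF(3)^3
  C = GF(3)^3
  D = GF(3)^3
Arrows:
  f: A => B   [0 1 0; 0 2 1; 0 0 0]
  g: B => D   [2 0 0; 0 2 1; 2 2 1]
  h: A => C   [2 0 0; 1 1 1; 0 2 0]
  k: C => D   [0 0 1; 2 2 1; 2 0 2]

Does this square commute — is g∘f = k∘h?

Answer: DOES NOT COMMUTE

Work:
Along f;g (path 1):
  e0=(1,0,0) f=>(0,0,0) g=>(0,0,0)
  e1=(0,1,0) f=>(1,2,0) g=>(2,1,0)
  e2=(0,0,1) f=>(0,1,0) g=>(0,2,2)
  composite₁ = [0 2 0; 0 1 2; 0 0 2]
Along h;k (path 2):
  e0=(1,0,0) h=>(2,1,0) k=>(0,0,1)
  e1=(0,1,0) h=>(0,1,2) k=>(2,1,1)
  e2=(0,0,1) h=>(0,1,0) k=>(0,2,0)
  composite₂ = [0 2 0; 0 1 2; 1 1 0]
Equal? differ; not commutative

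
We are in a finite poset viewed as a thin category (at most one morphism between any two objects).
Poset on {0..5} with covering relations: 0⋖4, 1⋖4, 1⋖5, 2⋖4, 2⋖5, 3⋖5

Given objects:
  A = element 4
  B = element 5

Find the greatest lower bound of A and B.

Answer: NO MEET EXISTS

Work:
Common predecessors of 4,5: {1,2}
  maximal lower bounds 1 and 2 are incomparable: neither 1<=2 nor 2<=1
→ no greatest lower bound exists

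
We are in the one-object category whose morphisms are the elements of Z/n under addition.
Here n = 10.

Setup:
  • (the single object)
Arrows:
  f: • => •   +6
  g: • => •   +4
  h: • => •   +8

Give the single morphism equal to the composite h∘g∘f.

Answer: +8

Trace:
  0 +6≡6 +4≡0 +8≡8  (mod 10)
result: +8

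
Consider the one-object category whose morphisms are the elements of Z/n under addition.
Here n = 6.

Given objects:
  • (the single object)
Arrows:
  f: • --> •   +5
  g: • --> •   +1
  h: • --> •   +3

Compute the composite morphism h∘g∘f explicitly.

Answer: +3

Derivation:
  0 +5≡5 +1≡0 +3≡3  (mod 6)
⟦path⟧: +3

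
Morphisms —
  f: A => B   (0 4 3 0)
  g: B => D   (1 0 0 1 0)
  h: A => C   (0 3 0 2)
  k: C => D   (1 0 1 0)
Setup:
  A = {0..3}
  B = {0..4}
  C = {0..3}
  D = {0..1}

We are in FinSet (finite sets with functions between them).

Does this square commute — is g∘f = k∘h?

Answer: COMMUTES

Work:
1) trace f;g:
  0 f=>0 g=>1
  1 f=>4 g=>0
  2 f=>3 g=>1
  3 f=>0 g=>1
  composite₁ = (1 0 1 1)
2) trace h;k:
  0 h=>0 k=>1
  1 h=>3 k=>0
  2 h=>0 k=>1
  3 h=>2 k=>1
  composite₂ = (1 0 1 1)
Equal? same morphism ✓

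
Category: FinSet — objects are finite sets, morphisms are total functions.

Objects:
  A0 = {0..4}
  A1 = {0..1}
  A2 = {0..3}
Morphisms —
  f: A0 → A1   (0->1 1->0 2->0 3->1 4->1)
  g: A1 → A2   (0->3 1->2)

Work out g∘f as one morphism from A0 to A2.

  0 f→1 g→2
  1 f→0 g→3
  2 f→0 g→3
  3 f→1 g→2
  4 f→1 g→2
⟦path⟧: (0->2 1->3 2->3 3->2 4->2)

Answer: (0->2 1->3 2->3 3->2 4->2)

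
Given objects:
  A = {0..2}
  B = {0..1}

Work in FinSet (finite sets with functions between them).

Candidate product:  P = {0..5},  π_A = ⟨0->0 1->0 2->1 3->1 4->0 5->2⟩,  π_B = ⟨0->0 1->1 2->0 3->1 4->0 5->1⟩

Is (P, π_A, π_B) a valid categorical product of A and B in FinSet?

Answer: NOT A VALID PRODUCT — duplicate pair at indices 0,4

Trace:
|A|·|B| = 3·2 = 6;  |P| = 6
Check the pairing map k ↦ (π_A(k), π_B(k)):
  0 -> (0,0)
  1 -> (0,1)
  2 -> (1,0)
  3 -> (1,1)
  4 -> (0,0)  ✗ repeats pair of k=0
  5 -> (2,1)
distinct pairs in image: 5 / 6 needed
  → (0,0) hit at k=0 and k=4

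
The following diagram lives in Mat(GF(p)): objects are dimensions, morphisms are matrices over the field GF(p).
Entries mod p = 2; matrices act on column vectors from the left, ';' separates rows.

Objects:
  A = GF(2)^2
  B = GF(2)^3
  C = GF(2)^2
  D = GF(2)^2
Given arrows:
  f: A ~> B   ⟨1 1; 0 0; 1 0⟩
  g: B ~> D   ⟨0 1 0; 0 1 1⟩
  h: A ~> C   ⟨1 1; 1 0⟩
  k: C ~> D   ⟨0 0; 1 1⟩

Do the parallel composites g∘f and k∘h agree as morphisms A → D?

Along f;g (path 1):
  e0=(1,0) f~>(1,0,1) g~>(0,1)
  e1=(0,1) f~>(1,0,0) g~>(0,0)
  composite₁ = ⟨0 0; 1 0⟩
Along h;k (path 2):
  e0=(1,0) h~>(1,1) k~>(0,0)
  e1=(0,1) h~>(1,0) k~>(0,1)
  composite₂ = ⟨0 0; 0 1⟩
Equal? differ; not commutative

Answer: DOES NOT COMMUTE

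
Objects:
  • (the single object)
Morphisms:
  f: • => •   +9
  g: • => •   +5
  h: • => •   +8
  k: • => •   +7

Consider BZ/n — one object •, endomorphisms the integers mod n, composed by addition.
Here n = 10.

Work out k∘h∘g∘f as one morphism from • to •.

Answer: +9

Derivation:
  0 +9≡9 +5≡4 +8≡2 +7≡9  (mod 10)
result: +9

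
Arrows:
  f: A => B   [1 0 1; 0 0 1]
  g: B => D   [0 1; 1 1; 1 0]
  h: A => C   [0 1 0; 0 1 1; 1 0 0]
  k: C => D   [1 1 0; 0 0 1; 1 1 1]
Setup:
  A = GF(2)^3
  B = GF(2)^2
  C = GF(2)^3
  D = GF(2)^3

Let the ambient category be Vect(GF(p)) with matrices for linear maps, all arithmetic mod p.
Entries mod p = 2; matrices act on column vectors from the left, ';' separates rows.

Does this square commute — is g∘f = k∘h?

Path 1 = f;g:
  e0=[1,0,0] f=>[1,0] g=>[0,1,1]
  e1=[0,1,0] f=>[0,0] g=>[0,0,0]
  e2=[0,0,1] f=>[1,1] g=>[1,0,1]
  ⟦path⟧₁ = [0 0 1; 1 0 0; 1 0 1]
Path 2 = h;k:
  e0=[1,0,0] h=>[0,0,1] k=>[0,1,1]
  e1=[0,1,0] h=>[1,1,0] k=>[0,0,0]
  e2=[0,0,1] h=>[0,1,0] k=>[1,0,1]
  ⟦path⟧₂ = [0 0 1; 1 0 0; 1 0 1]
Equal? same morphism ✓

Answer: COMMUTES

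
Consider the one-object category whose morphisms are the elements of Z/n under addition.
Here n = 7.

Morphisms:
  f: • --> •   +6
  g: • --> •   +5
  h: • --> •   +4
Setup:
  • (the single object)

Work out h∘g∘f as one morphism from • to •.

Answer: +1

Derivation:
  0 +6≡6 +5≡4 +4≡1  (mod 7)
⟦path⟧: +1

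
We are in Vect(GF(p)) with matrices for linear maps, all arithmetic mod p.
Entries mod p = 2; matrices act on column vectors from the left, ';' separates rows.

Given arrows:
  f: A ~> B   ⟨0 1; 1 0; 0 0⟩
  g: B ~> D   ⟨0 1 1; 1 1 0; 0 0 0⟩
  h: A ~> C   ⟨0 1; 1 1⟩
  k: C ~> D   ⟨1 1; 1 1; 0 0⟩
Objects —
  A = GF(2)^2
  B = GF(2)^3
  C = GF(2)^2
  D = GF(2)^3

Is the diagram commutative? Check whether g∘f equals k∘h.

Along f;g (path 1):
  e0=(1,0) f~>(0,1,0) g~>(1,1,0)
  e1=(0,1) f~>(1,0,0) g~>(0,1,0)
  ⟦path⟧₁ = ⟨1 0; 1 1; 0 0⟩
Along h;k (path 2):
  e0=(1,0) h~>(0,1) k~>(1,1,0)
  e1=(0,1) h~>(1,1) k~>(0,0,0)
  ⟦path⟧₂ = ⟨1 0; 1 0; 0 0⟩
Equal? differ; not commutative

Answer: DOES NOT COMMUTE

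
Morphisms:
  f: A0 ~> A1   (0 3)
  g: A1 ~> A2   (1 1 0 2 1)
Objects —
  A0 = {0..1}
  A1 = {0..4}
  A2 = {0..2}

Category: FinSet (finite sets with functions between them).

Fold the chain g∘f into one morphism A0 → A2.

Answer: (1 2)

Work:
  0 f~>0 g~>1
  1 f~>3 g~>2
⟦path⟧: (1 2)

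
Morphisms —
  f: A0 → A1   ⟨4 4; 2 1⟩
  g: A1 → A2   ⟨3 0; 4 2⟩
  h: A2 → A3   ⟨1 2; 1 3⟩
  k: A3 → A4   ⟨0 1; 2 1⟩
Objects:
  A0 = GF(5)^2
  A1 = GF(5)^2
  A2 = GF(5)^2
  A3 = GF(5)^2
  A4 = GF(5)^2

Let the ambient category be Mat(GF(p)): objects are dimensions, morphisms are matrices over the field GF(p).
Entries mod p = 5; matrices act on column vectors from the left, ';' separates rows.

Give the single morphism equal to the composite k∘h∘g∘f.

Answer: ⟨2 1; 1 2⟩

Derivation:
  e0=⟨1,0⟩ f→⟨4,2⟩ g→⟨2,0⟩ h→⟨2,2⟩ k→⟨2,1⟩
  e1=⟨0,1⟩ f→⟨4,1⟩ g→⟨2,3⟩ h→⟨3,1⟩ k→⟨1,2⟩
result: ⟨2 1; 1 2⟩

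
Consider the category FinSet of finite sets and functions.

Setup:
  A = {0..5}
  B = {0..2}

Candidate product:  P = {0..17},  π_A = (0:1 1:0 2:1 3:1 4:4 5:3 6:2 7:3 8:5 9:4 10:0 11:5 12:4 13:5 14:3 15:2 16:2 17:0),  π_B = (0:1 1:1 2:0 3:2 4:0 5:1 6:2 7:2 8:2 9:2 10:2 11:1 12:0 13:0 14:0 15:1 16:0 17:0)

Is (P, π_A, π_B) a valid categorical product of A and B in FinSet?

Answer: NOT A VALID PRODUCT — duplicate pair at indices 4,12

Work:
|A|·|B| = 6·3 = 18;  |P| = 18
Check the pairing map k ↦ (π_A(k), π_B(k)):
  0 : (1,1)
  1 : (0,1)
  2 : (1,0)
  3 : (1,2)
  4 : (4,0)
  5 : (3,1)
  6 : (2,2)
  7 : (3,2)
  8 : (5,2)
  9 : (4,2)
  10 : (0,2)
  11 : (5,1)
  12 : (4,0)  ✗ repeats pair of k=4
  13 : (5,0)
  14 : (3,0)
  15 : (2,1)
  16 : (2,0)
  17 : (0,0)
distinct pairs in image: 17 / 18 needed
  → (4,0) hit at k=4 and k=12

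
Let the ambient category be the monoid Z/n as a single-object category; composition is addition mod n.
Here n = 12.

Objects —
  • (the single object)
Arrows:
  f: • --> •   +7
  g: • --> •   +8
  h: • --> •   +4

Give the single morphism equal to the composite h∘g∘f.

Answer: +7

Trace:
  0 +7≡7 +8≡3 +4≡7  (mod 12)
composite: +7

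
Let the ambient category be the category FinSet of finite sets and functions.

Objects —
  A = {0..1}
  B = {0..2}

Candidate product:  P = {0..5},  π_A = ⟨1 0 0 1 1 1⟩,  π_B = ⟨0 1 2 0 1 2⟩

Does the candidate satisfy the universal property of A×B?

Answer: NOT A VALID PRODUCT — duplicate pair at indices 3,0

Work:
|A|·|B| = 2·3 = 6;  |P| = 6
Check the pairing map k ↦ (π_A(k), π_B(k)):
  0 -> (1,0)
  1 -> (0,1)
  2 -> (0,2)
  3 -> (1,0)  ✗ repeats pair of k=0
  4 -> (1,1)
  5 -> (1,2)
distinct pairs in image: 5 / 6 needed
  → (1,0) hit at k=0 and k=3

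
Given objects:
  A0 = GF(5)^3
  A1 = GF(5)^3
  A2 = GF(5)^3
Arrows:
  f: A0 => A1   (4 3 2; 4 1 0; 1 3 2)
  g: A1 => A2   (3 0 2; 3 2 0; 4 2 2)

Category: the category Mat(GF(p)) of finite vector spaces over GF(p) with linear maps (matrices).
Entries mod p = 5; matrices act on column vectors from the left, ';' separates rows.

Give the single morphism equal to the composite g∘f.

Answer: (4 0 0; 0 1 1; 1 0 2)

Trace:
  e0=[1,0,0] f=>[4,4,1] g=>[4,0,1]
  e1=[0,1,0] f=>[3,1,3] g=>[0,1,0]
  e2=[0,0,1] f=>[2,0,2] g=>[0,1,2]
composite: (4 0 0; 0 1 1; 1 0 2)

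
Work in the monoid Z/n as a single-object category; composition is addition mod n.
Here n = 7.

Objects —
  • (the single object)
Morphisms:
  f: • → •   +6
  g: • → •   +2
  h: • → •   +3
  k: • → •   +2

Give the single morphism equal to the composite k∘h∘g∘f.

  0 +6≡6 +2≡1 +3≡4 +2≡6  (mod 7)
⟦path⟧: +6

Answer: +6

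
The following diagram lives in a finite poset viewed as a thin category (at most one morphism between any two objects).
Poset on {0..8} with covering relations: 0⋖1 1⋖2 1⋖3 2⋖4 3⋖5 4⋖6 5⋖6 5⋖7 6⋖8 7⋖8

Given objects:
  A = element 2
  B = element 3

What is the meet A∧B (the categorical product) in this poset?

Lower bounds of A=2 and B=3: {0,1}
  0 <= 1
  1 <= 1
glb = 1

Answer: A∧B = 1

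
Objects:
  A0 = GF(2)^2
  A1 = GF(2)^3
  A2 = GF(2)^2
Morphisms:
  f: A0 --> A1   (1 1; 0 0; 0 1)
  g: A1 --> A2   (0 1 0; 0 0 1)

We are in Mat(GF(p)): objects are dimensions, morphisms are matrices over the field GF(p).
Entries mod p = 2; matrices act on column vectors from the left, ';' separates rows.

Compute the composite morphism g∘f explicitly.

  e0=[1,0] f-->[1,0,0] g-->[0,0]
  e1=[0,1] f-->[1,0,1] g-->[0,1]
composite: (0 0; 0 1)

Answer: (0 0; 0 1)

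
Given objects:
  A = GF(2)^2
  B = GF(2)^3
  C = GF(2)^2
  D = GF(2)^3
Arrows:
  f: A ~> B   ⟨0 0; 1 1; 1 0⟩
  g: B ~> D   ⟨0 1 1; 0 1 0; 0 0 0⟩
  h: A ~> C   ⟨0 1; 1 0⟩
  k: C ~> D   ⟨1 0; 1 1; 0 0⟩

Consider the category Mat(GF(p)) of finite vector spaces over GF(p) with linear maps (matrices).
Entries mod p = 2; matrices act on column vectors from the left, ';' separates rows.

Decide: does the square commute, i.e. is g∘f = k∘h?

Path 1 = f;g:
  e0=[1,0] f~>[0,1,1] g~>[0,1,0]
  e1=[0,1] f~>[0,1,0] g~>[1,1,0]
  result₁ = ⟨0 1; 1 1; 0 0⟩
Path 2 = h;k:
  e0=[1,0] h~>[0,1] k~>[0,1,0]
  e1=[0,1] h~>[1,0] k~>[1,1,0]
  result₂ = ⟨0 1; 1 1; 0 0⟩
Equal? YES — commutes

Answer: COMMUTES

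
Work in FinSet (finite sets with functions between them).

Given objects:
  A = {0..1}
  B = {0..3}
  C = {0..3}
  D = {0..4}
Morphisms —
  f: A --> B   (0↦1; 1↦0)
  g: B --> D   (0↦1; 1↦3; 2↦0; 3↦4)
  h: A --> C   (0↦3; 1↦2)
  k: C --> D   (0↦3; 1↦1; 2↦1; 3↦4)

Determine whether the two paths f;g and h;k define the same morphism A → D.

1) trace f;g:
  0 f-->1 g-->3
  1 f-->0 g-->1
  composite₁ = (0↦3; 1↦1)
2) trace h;k:
  0 h-->3 k-->4
  1 h-->2 k-->1
  composite₂ = (0↦4; 1↦1)
Equal? NO — does not commute

Answer: DOES NOT COMMUTE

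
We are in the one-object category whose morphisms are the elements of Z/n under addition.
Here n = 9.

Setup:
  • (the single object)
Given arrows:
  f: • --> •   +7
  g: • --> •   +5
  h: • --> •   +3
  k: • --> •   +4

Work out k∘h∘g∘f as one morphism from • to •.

  0 +7≡7 +5≡3 +3≡6 +4≡1  (mod 9)
composite: +1

Answer: +1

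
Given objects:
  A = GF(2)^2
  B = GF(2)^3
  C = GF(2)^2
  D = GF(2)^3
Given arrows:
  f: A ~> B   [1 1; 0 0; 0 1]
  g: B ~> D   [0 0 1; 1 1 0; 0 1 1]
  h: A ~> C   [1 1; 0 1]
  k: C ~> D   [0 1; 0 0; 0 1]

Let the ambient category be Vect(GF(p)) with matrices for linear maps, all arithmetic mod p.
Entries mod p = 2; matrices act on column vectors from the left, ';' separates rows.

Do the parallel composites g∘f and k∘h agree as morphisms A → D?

Answer: DOES NOT COMMUTE

Derivation:
Along f;g (path 1):
  e0=⟨1,0⟩ f~>⟨1,0,0⟩ g~>⟨0,1,0⟩
  e1=⟨0,1⟩ f~>⟨1,0,1⟩ g~>⟨1,1,1⟩
  result₁ = [0 1; 1 1; 0 1]
Along h;k (path 2):
  e0=⟨1,0⟩ h~>⟨1,0⟩ k~>⟨0,0,0⟩
  e1=⟨0,1⟩ h~>⟨1,1⟩ k~>⟨1,0,1⟩
  result₂ = [0 1; 0 0; 0 1]
Equal? distinct morphisms ✗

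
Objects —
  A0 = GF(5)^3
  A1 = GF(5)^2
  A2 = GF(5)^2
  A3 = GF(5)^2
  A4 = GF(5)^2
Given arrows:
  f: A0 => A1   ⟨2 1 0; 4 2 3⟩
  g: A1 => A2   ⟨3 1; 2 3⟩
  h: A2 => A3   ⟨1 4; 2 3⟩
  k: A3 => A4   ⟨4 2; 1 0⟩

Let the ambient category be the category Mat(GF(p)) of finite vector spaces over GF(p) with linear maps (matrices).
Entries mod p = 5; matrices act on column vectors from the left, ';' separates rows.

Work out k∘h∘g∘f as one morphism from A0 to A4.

Answer: ⟨2 1 2; 4 2 4⟩

Work:
  e0=(1,0,0) f=>(2,4) g=>(0,1) h=>(4,3) k=>(2,4)
  e1=(0,1,0) f=>(1,2) g=>(0,3) h=>(2,4) k=>(1,2)
  e2=(0,0,1) f=>(0,3) g=>(3,4) h=>(4,3) k=>(2,4)
result: ⟨2 1 2; 4 2 4⟩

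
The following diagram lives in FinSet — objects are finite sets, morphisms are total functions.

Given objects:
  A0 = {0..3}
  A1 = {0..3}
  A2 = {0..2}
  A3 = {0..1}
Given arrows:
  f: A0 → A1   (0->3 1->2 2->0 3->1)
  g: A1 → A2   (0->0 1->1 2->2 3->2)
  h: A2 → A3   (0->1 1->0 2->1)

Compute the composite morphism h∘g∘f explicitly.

Answer: (0->1 1->1 2->1 3->0)

Work:
  0 f→3 g→2 h→1
  1 f→2 g→2 h→1
  2 f→0 g→0 h→1
  3 f→1 g→1 h→0
composite: (0->1 1->1 2->1 3->0)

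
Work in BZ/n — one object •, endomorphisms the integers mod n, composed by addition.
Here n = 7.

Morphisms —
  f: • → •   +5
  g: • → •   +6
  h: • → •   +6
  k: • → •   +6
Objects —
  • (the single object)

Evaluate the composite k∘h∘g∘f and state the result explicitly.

Answer: +2

Work:
  0 +5≡5 +6≡4 +6≡3 +6≡2  (mod 7)
composite: +2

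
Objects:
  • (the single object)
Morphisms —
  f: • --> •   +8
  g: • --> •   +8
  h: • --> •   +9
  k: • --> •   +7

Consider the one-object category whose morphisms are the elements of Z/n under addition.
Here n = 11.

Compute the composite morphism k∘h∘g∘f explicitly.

  0 +8≡8 +8≡5 +9≡3 +7≡10  (mod 11)
result: +10

Answer: +10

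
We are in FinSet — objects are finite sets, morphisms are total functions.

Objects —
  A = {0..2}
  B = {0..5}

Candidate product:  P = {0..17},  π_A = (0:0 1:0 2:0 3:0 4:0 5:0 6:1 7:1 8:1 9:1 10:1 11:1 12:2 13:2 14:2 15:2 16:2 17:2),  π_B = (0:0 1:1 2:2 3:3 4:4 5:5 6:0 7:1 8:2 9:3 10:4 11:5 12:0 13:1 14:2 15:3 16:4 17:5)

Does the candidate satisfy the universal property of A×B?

|A|·|B| = 3·6 = 18;  |P| = 18
Check the pairing map k ↦ (π_A(k), π_B(k)):
  0 : (0,0)
  1 : (0,1)
  2 : (0,2)
  3 : (0,3)
  4 : (0,4)
  5 : (0,5)
  6 : (1,0)
  7 : (1,1)
  8 : (1,2)
  9 : (1,3)
  10 : (1,4)
  11 : (1,5)
  12 : (2,0)
  13 : (2,1)
  14 : (2,2)
  15 : (2,3)
  16 : (2,4)
  17 : (2,5)
distinct pairs in image: 18 / 18 needed
  → bijection onto A×B; projections well-typed.

Answer: VALID PRODUCT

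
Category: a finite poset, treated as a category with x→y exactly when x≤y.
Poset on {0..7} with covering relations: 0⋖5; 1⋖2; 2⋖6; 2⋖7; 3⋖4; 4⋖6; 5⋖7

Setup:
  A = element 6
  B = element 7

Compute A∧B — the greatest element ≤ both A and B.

{x : x<=A ∧ x<=B} = {1,2}  (A=6, B=7)
  1 <= 2
  2 <= 2
glb = 2

Answer: A∧B = 2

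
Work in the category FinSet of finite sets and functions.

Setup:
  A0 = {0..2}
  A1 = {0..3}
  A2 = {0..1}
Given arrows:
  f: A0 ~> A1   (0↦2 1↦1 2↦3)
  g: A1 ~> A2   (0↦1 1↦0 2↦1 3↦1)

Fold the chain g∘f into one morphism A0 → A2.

  0 f~>2 g~>1
  1 f~>1 g~>0
  2 f~>3 g~>1
composite: (0↦1 1↦0 2↦1)

Answer: (0↦1 1↦0 2↦1)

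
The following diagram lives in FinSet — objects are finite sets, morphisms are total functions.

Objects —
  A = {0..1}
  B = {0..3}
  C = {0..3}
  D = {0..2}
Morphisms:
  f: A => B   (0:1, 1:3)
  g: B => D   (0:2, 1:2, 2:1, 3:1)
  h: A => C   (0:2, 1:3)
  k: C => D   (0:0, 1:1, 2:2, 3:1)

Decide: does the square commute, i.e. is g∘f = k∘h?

1) trace f;g:
  0 f=>1 g=>2
  1 f=>3 g=>1
  result₁ = (0:2, 1:1)
2) trace h;k:
  0 h=>2 k=>2
  1 h=>3 k=>1
  result₂ = (0:2, 1:1)
Equal? same morphism ✓

Answer: COMMUTES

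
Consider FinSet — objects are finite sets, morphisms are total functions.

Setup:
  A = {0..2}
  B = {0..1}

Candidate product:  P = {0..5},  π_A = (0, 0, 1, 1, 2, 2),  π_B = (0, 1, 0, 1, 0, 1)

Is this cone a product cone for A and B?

Answer: VALID PRODUCT

Work:
|A|·|B| = 3·2 = 6;  |P| = 6
Check the pairing map k ↦ (π_A(k), π_B(k)):
  0 -> (0,0)
  1 -> (0,1)
  2 -> (1,0)
  3 -> (1,1)
  4 -> (2,0)
  5 -> (2,1)
distinct pairs in image: 6 / 6 needed
  → bijection onto A×B; projections well-typed.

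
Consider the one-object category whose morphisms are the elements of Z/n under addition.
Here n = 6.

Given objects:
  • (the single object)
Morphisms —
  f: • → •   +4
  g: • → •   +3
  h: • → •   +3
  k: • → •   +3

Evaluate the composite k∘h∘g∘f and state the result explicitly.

  0 +4≡4 +3≡1 +3≡4 +3≡1  (mod 6)
⟦path⟧: +1

Answer: +1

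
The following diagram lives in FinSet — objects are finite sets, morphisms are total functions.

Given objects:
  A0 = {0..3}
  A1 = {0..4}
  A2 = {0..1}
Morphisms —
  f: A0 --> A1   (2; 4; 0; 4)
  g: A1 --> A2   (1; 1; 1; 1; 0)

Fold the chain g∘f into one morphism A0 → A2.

  0 f-->2 g-->1
  1 f-->4 g-->0
  2 f-->0 g-->1
  3 f-->4 g-->0
⟦path⟧: (1; 0; 1; 0)

Answer: (1; 0; 1; 0)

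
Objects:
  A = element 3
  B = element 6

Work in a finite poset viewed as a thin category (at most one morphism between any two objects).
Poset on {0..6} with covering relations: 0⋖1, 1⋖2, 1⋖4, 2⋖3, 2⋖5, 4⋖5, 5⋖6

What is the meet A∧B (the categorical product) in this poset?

Answer: A∧B = 2

Work:
Common predecessors of 3,6: {0,1,2}
  0 ⊑ 2
  1 ⊑ 2
  2 ⊑ 2
glb = 2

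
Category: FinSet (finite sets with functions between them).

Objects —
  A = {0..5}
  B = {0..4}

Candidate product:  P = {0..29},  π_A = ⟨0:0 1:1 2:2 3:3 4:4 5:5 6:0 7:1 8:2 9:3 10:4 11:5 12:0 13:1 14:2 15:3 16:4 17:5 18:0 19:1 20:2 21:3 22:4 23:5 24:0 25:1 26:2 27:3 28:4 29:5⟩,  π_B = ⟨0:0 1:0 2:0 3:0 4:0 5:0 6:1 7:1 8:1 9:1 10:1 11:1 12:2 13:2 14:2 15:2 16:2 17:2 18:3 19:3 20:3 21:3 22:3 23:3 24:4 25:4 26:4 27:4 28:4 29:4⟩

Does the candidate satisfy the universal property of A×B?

|A|·|B| = 6·5 = 30;  |P| = 30
Check the pairing map k ↦ (π_A(k), π_B(k)):
  0 : (0,0)
  1 : (1,0)
  2 : (2,0)
  3 : (3,0)
  4 : (4,0)
  5 : (5,0)
  6 : (0,1)
  7 : (1,1)
  8 : (2,1)
  9 : (3,1)
  10 : (4,1)
  11 : (5,1)
  12 : (0,2)
  13 : (1,2)
  14 : (2,2)
  15 : (3,2)
  16 : (4,2)
  17 : (5,2)
  18 : (0,3)
  19 : (1,3)
  20 : (2,3)
  21 : (3,3)
  22 : (4,3)
  23 : (5,3)
  24 : (0,4)
  25 : (1,4)
  26 : (2,4)
  27 : (3,4)
  28 : (4,4)
  29 : (5,4)
distinct pairs in image: 30 / 30 needed
  → bijection onto A×B; projections well-typed.

Answer: VALID PRODUCT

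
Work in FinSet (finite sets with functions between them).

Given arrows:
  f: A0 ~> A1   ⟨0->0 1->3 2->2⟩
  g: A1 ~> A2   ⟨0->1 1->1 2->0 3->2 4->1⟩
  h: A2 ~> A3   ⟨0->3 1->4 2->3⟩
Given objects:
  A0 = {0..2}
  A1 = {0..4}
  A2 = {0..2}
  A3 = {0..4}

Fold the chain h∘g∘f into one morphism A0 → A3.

  0 f~>0 g~>1 h~>4
  1 f~>3 g~>2 h~>3
  2 f~>2 g~>0 h~>3
result: ⟨0->4 1->3 2->3⟩

Answer: ⟨0->4 1->3 2->3⟩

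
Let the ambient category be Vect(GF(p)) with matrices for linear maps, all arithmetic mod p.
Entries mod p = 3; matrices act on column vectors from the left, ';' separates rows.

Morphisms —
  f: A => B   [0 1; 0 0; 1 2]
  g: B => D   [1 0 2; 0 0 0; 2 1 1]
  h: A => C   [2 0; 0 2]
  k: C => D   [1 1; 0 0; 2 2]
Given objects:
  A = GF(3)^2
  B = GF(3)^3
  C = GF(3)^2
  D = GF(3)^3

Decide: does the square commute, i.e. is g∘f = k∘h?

Answer: COMMUTES

Derivation:
Path 1 = f;g:
  e0=(1,0) f=>(0,0,1) g=>(2,0,1)
  e1=(0,1) f=>(1,0,2) g=>(2,0,1)
  result₁ = [2 2; 0 0; 1 1]
Path 2 = h;k:
  e0=(1,0) h=>(2,0) k=>(2,0,1)
  e1=(0,1) h=>(0,2) k=>(2,0,1)
  result₂ = [2 2; 0 0; 1 1]
Equal? YES — commutes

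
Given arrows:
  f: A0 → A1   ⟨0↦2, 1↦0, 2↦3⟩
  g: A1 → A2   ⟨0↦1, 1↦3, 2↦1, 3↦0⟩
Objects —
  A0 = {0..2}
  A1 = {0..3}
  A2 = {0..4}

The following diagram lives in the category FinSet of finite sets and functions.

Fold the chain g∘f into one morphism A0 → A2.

  0 f→2 g→1
  1 f→0 g→1
  2 f→3 g→0
composite: ⟨0↦1, 1↦1, 2↦0⟩

Answer: ⟨0↦1, 1↦1, 2↦0⟩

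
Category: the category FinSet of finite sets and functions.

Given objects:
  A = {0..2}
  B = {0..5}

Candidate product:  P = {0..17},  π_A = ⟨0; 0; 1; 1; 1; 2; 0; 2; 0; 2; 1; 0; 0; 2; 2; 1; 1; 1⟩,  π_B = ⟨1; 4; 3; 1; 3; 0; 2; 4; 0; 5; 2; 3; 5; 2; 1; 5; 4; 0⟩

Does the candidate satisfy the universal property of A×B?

Answer: NOT A VALID PRODUCT — duplicate pair at indices 4,2

Trace:
|A|·|B| = 3·6 = 18;  |P| = 18
Check the pairing map k ↦ (π_A(k), π_B(k)):
  0 -> (0,1)
  1 -> (0,4)
  2 -> (1,3)
  3 -> (1,1)
  4 -> (1,3)  ✗ repeats pair of k=2
  5 -> (2,0)
  6 -> (0,2)
  7 -> (2,4)
  8 -> (0,0)
  9 -> (2,5)
  10 -> (1,2)
  11 -> (0,3)
  12 -> (0,5)
  13 -> (2,2)
  14 -> (2,1)
  15 -> (1,5)
  16 -> (1,4)
  17 -> (1,0)
distinct pairs in image: 17 / 18 needed
  → (1,3) hit at k=2 and k=4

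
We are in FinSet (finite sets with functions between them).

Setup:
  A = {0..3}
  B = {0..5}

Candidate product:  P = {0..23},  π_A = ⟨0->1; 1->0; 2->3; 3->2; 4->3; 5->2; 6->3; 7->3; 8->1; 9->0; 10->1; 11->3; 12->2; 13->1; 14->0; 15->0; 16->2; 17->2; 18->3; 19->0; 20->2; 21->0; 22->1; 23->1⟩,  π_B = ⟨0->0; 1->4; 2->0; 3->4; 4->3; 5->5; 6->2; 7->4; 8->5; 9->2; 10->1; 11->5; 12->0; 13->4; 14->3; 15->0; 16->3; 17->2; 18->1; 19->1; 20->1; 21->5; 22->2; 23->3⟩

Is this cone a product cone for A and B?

|A|·|B| = 4·6 = 24;  |P| = 24
Check the pairing map k ↦ (π_A(k), π_B(k)):
  0 -> (1,0)
  1 -> (0,4)
  2 -> (3,0)
  3 -> (2,4)
  4 -> (3,3)
  5 -> (2,5)
  6 -> (3,2)
  7 -> (3,4)
  8 -> (1,5)
  9 -> (0,2)
  10 -> (1,1)
  11 -> (3,5)
  12 -> (2,0)
  13 -> (1,4)
  14 -> (0,3)
  15 -> (0,0)
  16 -> (2,3)
  17 -> (2,2)
  18 -> (3,1)
  19 -> (0,1)
  20 -> (2,1)
  21 -> (0,5)
  22 -> (1,2)
  23 -> (1,3)
distinct pairs in image: 24 / 24 needed
  → bijection onto A×B; projections well-typed.

Answer: VALID PRODUCT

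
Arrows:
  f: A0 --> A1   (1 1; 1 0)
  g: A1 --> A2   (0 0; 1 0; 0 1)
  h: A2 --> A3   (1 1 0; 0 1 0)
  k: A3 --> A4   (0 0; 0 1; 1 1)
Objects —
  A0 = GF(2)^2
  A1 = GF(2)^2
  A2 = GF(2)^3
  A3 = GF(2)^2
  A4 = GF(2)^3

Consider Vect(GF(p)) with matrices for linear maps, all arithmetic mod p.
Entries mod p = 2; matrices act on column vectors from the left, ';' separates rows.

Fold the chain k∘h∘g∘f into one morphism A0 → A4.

  e0=[1,0] f-->[1,1] g-->[0,1,1] h-->[1,1] k-->[0,1,0]
  e1=[0,1] f-->[1,0] g-->[0,1,0] h-->[1,1] k-->[0,1,0]
composite: (0 0; 1 1; 0 0)

Answer: (0 0; 1 1; 0 0)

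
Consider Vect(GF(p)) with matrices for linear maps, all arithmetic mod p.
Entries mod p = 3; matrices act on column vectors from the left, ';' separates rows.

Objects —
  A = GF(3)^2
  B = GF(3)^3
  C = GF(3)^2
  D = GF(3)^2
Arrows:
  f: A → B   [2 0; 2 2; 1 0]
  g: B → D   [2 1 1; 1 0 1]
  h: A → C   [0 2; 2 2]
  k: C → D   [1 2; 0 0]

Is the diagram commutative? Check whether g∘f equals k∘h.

Answer: DOES NOT COMMUTE

Derivation:
Path 1 = f;g:
  e0=⟨1,0⟩ f→⟨2,2,1⟩ g→⟨1,0⟩
  e1=⟨0,1⟩ f→⟨0,2,0⟩ g→⟨2,0⟩
  ⟦path⟧₁ = [1 2; 0 0]
Path 2 = h;k:
  e0=⟨1,0⟩ h→⟨0,2⟩ k→⟨1,0⟩
  e1=⟨0,1⟩ h→⟨2,2⟩ k→⟨0,0⟩
  ⟦path⟧₂ = [1 0; 0 0]
Equal? differ; not commutative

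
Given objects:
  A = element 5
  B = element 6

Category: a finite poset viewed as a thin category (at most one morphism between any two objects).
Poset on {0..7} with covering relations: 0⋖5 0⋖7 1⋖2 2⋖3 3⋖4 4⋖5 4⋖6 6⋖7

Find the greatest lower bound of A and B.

Answer: A∧B = 4

Work:
Common predecessors of 5,6: {1,2,3,4}
  1 ≤ 4
  2 ≤ 4
  3 ≤ 4
  4 ≤ 4
glb = 4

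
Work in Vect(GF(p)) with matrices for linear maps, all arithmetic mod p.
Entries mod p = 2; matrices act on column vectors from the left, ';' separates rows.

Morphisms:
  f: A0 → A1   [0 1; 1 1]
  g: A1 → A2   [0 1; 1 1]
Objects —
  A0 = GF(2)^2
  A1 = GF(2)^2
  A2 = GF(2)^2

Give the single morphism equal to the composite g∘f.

Answer: [1 1; 1 0]

Work:
  e0=(1,0) f→(0,1) g→(1,1)
  e1=(0,1) f→(1,1) g→(1,0)
result: [1 1; 1 0]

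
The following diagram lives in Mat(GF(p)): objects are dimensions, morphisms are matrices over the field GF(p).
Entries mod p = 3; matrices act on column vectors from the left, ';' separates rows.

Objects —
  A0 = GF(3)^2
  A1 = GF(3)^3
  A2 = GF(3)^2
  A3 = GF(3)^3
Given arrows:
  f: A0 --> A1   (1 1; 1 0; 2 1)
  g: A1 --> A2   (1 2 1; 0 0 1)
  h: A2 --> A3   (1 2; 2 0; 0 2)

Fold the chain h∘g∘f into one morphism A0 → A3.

Answer: (0 1; 1 1; 1 2)

Work:
  e0=[1,0] f-->[1,1,2] g-->[2,2] h-->[0,1,1]
  e1=[0,1] f-->[1,0,1] g-->[2,1] h-->[1,1,2]
⟦path⟧: (0 1; 1 1; 1 2)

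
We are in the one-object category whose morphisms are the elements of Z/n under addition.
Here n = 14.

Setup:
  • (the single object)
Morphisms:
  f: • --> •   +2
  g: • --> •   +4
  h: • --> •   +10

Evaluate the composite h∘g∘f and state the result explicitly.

  0 +2≡2 +4≡6 +10≡2  (mod 14)
result: +2

Answer: +2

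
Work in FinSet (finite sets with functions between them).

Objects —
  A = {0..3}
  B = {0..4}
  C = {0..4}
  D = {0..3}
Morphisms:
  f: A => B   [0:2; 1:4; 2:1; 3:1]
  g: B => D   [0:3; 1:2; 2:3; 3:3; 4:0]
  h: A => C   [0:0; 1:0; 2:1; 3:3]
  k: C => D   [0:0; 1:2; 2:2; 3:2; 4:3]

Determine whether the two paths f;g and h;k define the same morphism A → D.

Answer: DOES NOT COMMUTE

Trace:
Path 1 = f;g:
  0 f=>2 g=>3
  1 f=>4 g=>0
  2 f=>1 g=>2
  3 f=>1 g=>2
  result₁ = [0:3; 1:0; 2:2; 3:2]
Path 2 = h;k:
  0 h=>0 k=>0
  1 h=>0 k=>0
  2 h=>1 k=>2
  3 h=>3 k=>2
  result₂ = [0:0; 1:0; 2:2; 3:2]
Equal? differ; not commutative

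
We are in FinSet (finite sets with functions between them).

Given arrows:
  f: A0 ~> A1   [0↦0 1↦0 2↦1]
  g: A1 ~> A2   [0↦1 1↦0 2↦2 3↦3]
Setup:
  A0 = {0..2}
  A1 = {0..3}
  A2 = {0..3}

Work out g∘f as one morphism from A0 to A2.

Answer: [0↦1 1↦1 2↦0]

Work:
  0 f~>0 g~>1
  1 f~>0 g~>1
  2 f~>1 g~>0
⟦path⟧: [0↦1 1↦1 2↦0]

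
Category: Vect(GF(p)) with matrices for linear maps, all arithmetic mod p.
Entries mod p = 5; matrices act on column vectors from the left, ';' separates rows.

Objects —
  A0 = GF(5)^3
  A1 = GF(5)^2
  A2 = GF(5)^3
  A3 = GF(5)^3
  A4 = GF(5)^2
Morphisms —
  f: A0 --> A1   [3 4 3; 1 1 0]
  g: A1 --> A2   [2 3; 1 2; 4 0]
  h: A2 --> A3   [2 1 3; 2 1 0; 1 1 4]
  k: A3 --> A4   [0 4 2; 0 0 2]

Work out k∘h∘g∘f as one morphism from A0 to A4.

Answer: [1 4 4; 4 2 4]

Work:
  e0=⟨1,0,0⟩ f-->⟨3,1⟩ g-->⟨4,0,2⟩ h-->⟨4,3,2⟩ k-->⟨1,4⟩
  e1=⟨0,1,0⟩ f-->⟨4,1⟩ g-->⟨1,1,1⟩ h-->⟨1,3,1⟩ k-->⟨4,2⟩
  e2=⟨0,0,1⟩ f-->⟨3,0⟩ g-->⟨1,3,2⟩ h-->⟨1,0,2⟩ k-->⟨4,4⟩
result: [1 4 4; 4 2 4]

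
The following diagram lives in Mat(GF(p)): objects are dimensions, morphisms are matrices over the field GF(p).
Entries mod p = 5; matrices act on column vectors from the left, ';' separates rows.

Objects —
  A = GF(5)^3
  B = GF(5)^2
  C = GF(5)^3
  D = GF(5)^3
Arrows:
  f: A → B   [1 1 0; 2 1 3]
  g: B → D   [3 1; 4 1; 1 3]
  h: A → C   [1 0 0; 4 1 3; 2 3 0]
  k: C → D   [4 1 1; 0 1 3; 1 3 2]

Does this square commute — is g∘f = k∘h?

Answer: DOES NOT COMMUTE

Work:
Path 1 = f;g:
  e0=[1,0,0] f→[1,2] g→[0,1,2]
  e1=[0,1,0] f→[1,1] g→[4,0,4]
  e2=[0,0,1] f→[0,3] g→[3,3,4]
  ⟦path⟧₁ = [0 4 3; 1 0 3; 2 4 4]
Path 2 = h;k:
  e0=[1,0,0] h→[1,4,2] k→[0,0,2]
  e1=[0,1,0] h→[0,1,3] k→[4,0,4]
  e2=[0,0,1] h→[0,3,0] k→[3,3,4]
  ⟦path⟧₂ = [0 4 3; 0 0 3; 2 4 4]
Equal? differ; not commutative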